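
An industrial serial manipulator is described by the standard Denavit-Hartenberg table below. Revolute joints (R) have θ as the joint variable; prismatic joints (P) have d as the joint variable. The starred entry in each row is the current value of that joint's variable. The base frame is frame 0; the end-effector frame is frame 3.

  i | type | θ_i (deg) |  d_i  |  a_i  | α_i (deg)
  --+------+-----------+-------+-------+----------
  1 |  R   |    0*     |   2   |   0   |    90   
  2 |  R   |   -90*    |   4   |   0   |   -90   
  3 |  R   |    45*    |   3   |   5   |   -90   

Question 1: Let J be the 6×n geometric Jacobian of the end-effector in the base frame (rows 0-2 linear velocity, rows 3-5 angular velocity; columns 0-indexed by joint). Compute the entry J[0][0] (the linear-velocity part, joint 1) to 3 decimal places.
axis z_0 = ẑ; lever o_n−o_0 = (3.0000,-0.4645,-1.5355)
cross product → J_v[:, 0] = (0.4645,3.0000,-0.0000)
J_ω[:, 0] = z_0
entry J[0][0] = 0.4645

0.464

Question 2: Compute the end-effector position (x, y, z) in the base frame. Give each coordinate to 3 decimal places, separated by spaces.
after link 1: o_1 = (0.0000, 0.0000, 2.0000)
after link 2: o_2 = (0.0000, -4.0000, 2.0000)
after link 3: o_3 = (3.0000, -0.4645, -1.5355)

3.000 -0.464 -1.536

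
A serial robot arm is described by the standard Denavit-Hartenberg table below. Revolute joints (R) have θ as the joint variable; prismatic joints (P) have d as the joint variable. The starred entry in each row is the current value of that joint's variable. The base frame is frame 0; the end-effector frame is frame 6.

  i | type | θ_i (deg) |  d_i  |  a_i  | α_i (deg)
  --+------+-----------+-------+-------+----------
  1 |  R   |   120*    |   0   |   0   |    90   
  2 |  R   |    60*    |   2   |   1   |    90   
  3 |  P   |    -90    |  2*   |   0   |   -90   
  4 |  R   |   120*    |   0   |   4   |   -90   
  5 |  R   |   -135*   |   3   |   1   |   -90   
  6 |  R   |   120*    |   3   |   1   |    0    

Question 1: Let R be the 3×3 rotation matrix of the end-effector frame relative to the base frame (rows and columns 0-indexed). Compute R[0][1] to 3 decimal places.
End-effector y-axis (col 1 of R) = (0.9146,-0.1058,-0.3902)
R[0][1] = 0.9146

0.915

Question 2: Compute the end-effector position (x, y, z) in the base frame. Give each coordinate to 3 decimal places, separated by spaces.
after link 1: o_1 = (0.0000, 0.0000, 0.0000)
after link 2: o_2 = (1.4821, 1.4330, 0.8660)
after link 3: o_3 = (0.6160, 2.9330, -0.1340)
after link 4: o_4 = (3.8481, 1.3349, 1.5981)
after link 5: o_5 = (4.7004, 4.3477, 1.1543)
after link 6: o_6 = (5.7962, 3.4246, 3.9734)

5.796 3.425 3.973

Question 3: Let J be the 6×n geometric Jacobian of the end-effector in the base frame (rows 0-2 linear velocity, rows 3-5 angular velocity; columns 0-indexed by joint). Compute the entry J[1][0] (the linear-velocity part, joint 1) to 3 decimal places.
axis z_0 = ẑ; lever o_n−o_0 = (5.7962,3.4246,3.9734)
cross product → J_v[:, 0] = (-3.4246,5.7962,0.0000)
J_ω[:, 0] = z_0
entry J[1][0] = 5.7962

5.796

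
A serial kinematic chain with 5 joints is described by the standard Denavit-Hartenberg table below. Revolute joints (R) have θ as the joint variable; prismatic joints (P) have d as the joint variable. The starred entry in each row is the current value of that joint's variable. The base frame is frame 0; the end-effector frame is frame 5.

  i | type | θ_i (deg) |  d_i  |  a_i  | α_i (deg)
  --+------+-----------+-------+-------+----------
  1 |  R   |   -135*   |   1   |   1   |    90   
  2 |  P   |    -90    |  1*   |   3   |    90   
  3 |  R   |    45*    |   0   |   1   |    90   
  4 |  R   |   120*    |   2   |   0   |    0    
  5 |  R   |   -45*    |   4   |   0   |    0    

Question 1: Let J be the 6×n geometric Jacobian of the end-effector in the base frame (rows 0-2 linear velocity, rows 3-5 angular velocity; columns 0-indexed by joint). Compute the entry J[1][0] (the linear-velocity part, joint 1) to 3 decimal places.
axis z_0 = ẑ; lever o_n−o_0 = (1.0858,-2.5000,-6.9497)
cross product → J_v[:, 0] = (2.5000,1.0858,-0.0000)
J_ω[:, 0] = z_0
entry J[1][0] = 1.0858

1.086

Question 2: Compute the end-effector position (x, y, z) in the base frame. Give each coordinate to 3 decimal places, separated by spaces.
1.086 -2.500 -6.950

after link 1: o_1 = (-0.7071, -0.7071, 1.0000)
after link 2: o_2 = (-1.4142, -0.0000, -2.0000)
after link 3: o_3 = (-1.9142, 0.5000, -2.7071)
after link 4: o_4 = (-0.9142, -0.5000, -4.1213)
after link 5: o_5 = (1.0858, -2.5000, -6.9497)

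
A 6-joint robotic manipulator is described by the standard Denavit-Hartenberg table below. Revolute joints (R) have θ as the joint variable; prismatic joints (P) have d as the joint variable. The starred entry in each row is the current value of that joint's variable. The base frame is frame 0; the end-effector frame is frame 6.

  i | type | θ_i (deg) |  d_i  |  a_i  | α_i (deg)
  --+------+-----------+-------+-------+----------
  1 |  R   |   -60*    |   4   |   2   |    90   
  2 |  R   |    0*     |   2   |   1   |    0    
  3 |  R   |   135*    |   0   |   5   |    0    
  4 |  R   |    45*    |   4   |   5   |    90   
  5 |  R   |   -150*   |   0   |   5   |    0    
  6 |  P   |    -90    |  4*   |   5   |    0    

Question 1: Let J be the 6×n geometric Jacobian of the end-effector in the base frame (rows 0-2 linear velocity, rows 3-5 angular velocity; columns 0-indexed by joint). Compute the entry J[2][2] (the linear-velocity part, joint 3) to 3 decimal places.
-1.705

axis z_2 = (-0.8660,-0.5000,0.0000); lever o_n−o_2 = (-5.9017,-1.4381,7.5355)
cross product → J_v[:, 2] = (-3.7678,6.5260,-1.7054)
J_ω[:, 2] = z_2
entry J[2][2] = -1.7054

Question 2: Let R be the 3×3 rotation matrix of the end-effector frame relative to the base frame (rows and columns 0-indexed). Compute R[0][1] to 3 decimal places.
0.866

End-effector y-axis (col 1 of R) = (0.8660,-0.5000,-0.0000)
R[0][1] = 0.8660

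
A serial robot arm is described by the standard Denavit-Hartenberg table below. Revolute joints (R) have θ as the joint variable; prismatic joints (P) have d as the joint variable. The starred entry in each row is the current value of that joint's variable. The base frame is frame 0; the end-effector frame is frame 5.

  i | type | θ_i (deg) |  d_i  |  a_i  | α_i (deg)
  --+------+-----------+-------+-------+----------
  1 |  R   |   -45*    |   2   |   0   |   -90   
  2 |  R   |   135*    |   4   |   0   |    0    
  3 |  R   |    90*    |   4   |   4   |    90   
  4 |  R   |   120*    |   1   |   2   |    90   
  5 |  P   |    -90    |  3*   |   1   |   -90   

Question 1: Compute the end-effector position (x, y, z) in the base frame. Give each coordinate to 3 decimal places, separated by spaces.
after link 1: o_1 = (0.0000, 0.0000, 2.0000)
after link 2: o_2 = (2.8284, 2.8284, 2.0000)
after link 3: o_3 = (3.6569, 7.6569, 4.8284)
after link 4: o_4 = (4.8816, 8.8816, 3.4142)
after link 5: o_5 = (5.1432, 10.7413, 5.9584)

5.143 10.741 5.958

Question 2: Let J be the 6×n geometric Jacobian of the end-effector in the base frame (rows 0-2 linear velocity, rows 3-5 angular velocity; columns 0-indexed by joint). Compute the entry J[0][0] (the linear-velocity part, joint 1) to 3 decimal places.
axis z_0 = ẑ; lever o_n−o_0 = (5.1432,10.7413,5.9584)
cross product → J_v[:, 0] = (-10.7413,5.1432,0.0000)
J_ω[:, 0] = z_0
entry J[0][0] = -10.7413

-10.741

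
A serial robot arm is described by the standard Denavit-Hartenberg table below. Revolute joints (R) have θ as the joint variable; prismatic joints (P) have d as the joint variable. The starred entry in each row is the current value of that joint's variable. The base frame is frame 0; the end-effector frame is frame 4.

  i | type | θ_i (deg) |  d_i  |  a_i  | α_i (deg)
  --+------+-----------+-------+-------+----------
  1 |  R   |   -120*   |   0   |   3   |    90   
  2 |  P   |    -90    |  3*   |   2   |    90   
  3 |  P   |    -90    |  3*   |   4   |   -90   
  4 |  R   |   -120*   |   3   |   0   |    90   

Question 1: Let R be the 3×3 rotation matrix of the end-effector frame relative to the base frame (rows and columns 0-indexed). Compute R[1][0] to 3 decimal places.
End-effector x-axis (col 0 of R) = (-0.0000,1.0000,0.0000)
R[1][0] = 1.0000

1.000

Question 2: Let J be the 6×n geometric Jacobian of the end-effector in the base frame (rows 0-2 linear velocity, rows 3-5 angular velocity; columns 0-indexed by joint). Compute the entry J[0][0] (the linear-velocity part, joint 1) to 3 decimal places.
0.500

axis z_0 = ẑ; lever o_n−o_0 = (0.8660,-0.5000,-5.0000)
cross product → J_v[:, 0] = (0.5000,0.8660,-0.0000)
J_ω[:, 0] = z_0
entry J[0][0] = 0.5000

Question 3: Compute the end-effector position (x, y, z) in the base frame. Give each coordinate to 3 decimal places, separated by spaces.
0.866 -0.500 -5.000

after link 1: o_1 = (-1.5000, -2.5981, 0.0000)
after link 2: o_2 = (-4.0981, -1.0981, -2.0000)
after link 3: o_3 = (0.8660, -0.5000, -2.0000)
after link 4: o_4 = (0.8660, -0.5000, -5.0000)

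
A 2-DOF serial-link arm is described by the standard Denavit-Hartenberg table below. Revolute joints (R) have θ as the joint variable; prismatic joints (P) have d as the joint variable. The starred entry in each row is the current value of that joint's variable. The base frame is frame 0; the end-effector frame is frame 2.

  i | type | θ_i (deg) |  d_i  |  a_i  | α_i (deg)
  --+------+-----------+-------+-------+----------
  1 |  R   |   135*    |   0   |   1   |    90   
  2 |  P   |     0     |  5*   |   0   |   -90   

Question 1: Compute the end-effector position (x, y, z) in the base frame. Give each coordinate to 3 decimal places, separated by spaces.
after link 1: o_1 = (-0.7071, 0.7071, 0.0000)
after link 2: o_2 = (2.8284, 4.2426, 0.0000)

2.828 4.243 0.000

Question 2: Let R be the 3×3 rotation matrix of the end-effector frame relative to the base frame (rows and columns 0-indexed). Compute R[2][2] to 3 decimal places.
1.000

End-effector z-axis (col 2 of R) = (0.0000,0.0000,1.0000)
R[2][2] = 1.0000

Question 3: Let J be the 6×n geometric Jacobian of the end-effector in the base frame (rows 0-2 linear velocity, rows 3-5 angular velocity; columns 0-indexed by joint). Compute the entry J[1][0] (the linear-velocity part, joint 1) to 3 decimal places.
axis z_0 = ẑ; lever o_n−o_0 = (2.8284,4.2426,0.0000)
cross product → J_v[:, 0] = (-4.2426,2.8284,0.0000)
J_ω[:, 0] = z_0
entry J[1][0] = 2.8284

2.828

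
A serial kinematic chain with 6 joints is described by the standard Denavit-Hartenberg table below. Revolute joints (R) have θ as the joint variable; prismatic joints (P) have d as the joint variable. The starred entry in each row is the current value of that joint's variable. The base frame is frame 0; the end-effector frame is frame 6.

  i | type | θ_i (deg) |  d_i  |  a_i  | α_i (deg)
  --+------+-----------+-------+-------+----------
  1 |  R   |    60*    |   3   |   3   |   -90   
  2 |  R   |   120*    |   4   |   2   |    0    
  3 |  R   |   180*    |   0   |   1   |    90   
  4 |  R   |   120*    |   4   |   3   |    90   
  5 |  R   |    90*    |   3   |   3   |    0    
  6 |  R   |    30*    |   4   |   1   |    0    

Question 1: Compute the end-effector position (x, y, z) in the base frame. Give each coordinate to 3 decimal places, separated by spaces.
-9.323 3.182 10.234

after link 1: o_1 = (1.5000, 2.5981, 3.0000)
after link 2: o_2 = (-2.4641, 3.7321, 1.2679)
after link 3: o_3 = (-2.2141, 4.1651, 2.1340)
after link 4: o_4 = (-6.5712, 1.8146, 2.8349)
after link 5: o_5 = (-8.5197, 1.4396, 6.5849)
after link 6: o_6 = (-9.3232, 3.1818, 10.2345)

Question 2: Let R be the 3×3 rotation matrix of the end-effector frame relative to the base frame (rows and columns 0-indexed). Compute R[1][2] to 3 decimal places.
0.625

End-effector z-axis (col 2 of R) = (-0.2165,0.6250,0.7500)
R[1][2] = 0.6250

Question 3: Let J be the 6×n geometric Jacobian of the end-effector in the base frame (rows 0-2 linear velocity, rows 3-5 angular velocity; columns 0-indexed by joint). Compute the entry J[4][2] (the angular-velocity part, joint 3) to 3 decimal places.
axis z_2 = (-0.8660,0.5000,0.0000); lever o_n−o_2 = (-6.8591,-0.5502,8.9665)
cross product → J_v[:, 2] = (4.4833,7.7652,3.9061)
J_ω[:, 2] = z_2
entry J[4][2] = 0.5000

0.500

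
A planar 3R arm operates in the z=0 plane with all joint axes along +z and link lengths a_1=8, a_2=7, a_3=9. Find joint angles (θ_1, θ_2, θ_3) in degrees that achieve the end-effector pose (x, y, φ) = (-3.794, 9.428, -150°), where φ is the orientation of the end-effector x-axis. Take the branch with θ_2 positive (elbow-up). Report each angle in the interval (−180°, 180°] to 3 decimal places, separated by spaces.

wrist centre = target − a_3·(cos φ, sin φ) = (4.0002, 13.9280)
cos θ_2 = (209.9910−8²−7²)/(2·8·7) = 0.8660; θ_2 = 30.0039° (elbow-up)
β = atan2(13.9280,4.0002) = 73.9755°; ψ = atan2(3.5004,14.0619) = 13.9784°
θ_1 = β − ψ = 59.9971°
θ_3 = φ − θ_1 − θ_2 = 119.9990° (wrapped to (-180°,180°])

59.997 30.004 119.999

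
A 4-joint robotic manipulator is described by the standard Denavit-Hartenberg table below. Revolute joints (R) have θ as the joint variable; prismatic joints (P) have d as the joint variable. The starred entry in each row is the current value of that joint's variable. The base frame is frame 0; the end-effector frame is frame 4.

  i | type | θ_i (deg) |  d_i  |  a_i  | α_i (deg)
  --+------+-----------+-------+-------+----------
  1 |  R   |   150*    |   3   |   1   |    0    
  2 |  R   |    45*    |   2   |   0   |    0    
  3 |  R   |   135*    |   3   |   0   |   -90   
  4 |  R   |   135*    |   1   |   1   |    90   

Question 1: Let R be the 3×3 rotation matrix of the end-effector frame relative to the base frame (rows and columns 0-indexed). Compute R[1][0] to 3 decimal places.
End-effector x-axis (col 0 of R) = (-0.6124,0.3536,-0.7071)
R[1][0] = 0.3536

0.354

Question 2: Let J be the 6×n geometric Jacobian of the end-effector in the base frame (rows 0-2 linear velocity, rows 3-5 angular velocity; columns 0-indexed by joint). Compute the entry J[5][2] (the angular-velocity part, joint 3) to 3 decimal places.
axis z_2 = (0.0000,0.0000,1.0000); lever o_n−o_2 = (-0.1124,1.2196,2.2929)
cross product → J_v[:, 2] = (-1.2196,-0.1124,0.0000)
J_ω[:, 2] = z_2
entry J[5][2] = 1.0000

1.000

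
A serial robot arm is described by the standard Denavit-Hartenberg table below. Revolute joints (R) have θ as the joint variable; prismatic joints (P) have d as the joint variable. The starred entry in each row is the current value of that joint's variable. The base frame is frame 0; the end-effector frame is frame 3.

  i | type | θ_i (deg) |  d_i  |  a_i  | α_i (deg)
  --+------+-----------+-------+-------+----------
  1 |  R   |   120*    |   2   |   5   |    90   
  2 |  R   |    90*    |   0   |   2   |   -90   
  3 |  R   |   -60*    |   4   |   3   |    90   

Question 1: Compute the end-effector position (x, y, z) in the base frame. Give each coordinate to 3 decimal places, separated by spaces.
1.750 2.165 5.500

after link 1: o_1 = (-2.5000, 4.3301, 2.0000)
after link 2: o_2 = (-2.5000, 4.3301, 4.0000)
after link 3: o_3 = (1.7500, 2.1651, 5.5000)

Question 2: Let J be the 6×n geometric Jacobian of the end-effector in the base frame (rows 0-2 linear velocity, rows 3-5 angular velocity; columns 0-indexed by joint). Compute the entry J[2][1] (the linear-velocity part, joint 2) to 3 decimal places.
axis z_1 = (0.8660,0.5000,0.0000); lever o_n−o_1 = (4.2500,-2.1651,3.5000)
cross product → J_v[:, 1] = (1.7500,-3.0311,-4.0000)
J_ω[:, 1] = z_1
entry J[2][1] = -4.0000

-4.000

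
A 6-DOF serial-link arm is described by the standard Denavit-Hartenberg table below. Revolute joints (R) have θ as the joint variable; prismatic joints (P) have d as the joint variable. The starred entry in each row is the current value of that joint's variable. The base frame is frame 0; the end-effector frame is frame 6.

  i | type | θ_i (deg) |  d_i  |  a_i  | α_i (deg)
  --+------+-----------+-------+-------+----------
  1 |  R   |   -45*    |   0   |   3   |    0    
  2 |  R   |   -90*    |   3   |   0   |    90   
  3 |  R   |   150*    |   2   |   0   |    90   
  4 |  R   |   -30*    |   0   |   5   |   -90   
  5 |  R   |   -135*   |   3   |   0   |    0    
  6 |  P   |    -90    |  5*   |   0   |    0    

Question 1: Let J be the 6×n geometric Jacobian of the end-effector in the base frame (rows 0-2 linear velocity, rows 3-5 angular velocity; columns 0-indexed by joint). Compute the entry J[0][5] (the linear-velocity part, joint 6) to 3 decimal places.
prismatic axis z_5 = (-0.3062,0.9186,0.2500)
J_v[:, 5] = z_5; J_ω[:, 5] = (0,0,0)
entry J[0][5] = -0.3062

-0.306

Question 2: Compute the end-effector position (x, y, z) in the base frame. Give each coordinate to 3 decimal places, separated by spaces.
2.677 7.525 7.165

after link 1: o_1 = (2.1213, -2.1213, 0.0000)
after link 2: o_2 = (2.1213, -2.1213, 3.0000)
after link 3: o_3 = (0.7071, -0.7071, 3.0000)
after link 4: o_4 = (5.1265, 0.1768, 5.1651)
after link 5: o_5 = (4.2080, 2.9325, 5.9151)
after link 6: o_6 = (2.6770, 7.5252, 7.1651)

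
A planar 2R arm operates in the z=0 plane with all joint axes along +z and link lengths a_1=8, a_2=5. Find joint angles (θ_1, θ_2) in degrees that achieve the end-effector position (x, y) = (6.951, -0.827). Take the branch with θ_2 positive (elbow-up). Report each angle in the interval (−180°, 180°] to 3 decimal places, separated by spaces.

cos θ_2 = (49.0003−8²−5²)/(2·8·5) = -0.5000; θ_2 = 119.9997° (elbow-up)
β = atan2(-0.8270,6.9510) = -6.7849°; ψ = atan2(4.3301,5.5000) = 38.2132°
θ_1 = β − ψ = -44.9981°

-44.998 120.000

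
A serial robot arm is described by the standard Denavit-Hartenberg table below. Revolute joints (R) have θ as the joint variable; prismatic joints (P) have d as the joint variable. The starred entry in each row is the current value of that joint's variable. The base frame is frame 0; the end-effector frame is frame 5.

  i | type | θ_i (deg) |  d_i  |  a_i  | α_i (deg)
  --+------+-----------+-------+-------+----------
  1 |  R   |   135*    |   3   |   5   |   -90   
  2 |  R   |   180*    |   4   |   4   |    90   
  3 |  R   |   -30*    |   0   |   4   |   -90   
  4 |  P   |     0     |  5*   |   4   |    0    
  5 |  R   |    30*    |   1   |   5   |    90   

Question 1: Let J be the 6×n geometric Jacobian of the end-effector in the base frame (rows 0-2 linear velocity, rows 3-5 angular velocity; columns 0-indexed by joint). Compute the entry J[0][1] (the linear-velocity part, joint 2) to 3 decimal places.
-1.768

axis z_1 = (-0.7071,-0.7071,0.0000); lever o_n−o_1 = (10.3571,-14.6437,2.5000)
cross product → J_v[:, 1] = (-1.7678,1.7678,17.6782)
J_ω[:, 1] = z_1
entry J[0][1] = -1.7678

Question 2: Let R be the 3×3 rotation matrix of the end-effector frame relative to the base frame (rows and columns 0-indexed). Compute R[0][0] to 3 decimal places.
End-effector x-axis (col 0 of R) = (0.8365,-0.2241,0.5000)
R[0][0] = 0.8365

0.837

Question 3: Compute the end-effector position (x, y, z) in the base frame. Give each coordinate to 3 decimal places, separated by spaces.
6.822 -11.108 5.500

after link 1: o_1 = (-3.5355, 3.5355, 3.0000)
after link 2: o_2 = (-3.5355, -2.1213, 3.0000)
after link 3: o_3 = (0.3282, -3.1566, 3.0000)
after link 4: o_4 = (2.8978, -9.0215, 3.0000)
after link 5: o_5 = (6.8215, -11.1081, 5.5000)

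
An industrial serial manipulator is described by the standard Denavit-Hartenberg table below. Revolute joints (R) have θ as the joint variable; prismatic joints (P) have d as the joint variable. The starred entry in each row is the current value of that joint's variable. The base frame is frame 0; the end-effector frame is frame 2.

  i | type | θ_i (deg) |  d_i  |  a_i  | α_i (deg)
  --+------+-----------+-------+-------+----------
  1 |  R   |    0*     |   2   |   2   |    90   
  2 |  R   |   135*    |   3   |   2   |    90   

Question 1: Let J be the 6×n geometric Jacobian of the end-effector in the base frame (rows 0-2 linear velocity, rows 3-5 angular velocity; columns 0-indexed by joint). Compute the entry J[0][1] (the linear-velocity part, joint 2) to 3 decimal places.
axis z_1 = (0.0000,-1.0000,0.0000); lever o_n−o_1 = (-1.4142,-3.0000,1.4142)
cross product → J_v[:, 1] = (-1.4142,-0.0000,-1.4142)
J_ω[:, 1] = z_1
entry J[0][1] = -1.4142

-1.414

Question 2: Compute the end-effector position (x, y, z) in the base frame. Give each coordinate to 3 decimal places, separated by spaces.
0.586 -3.000 3.414

after link 1: o_1 = (2.0000, 0.0000, 2.0000)
after link 2: o_2 = (0.5858, -3.0000, 3.4142)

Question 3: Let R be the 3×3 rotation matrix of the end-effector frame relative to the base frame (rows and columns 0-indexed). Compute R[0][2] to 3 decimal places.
End-effector z-axis (col 2 of R) = (0.7071,-0.0000,0.7071)
R[0][2] = 0.7071

0.707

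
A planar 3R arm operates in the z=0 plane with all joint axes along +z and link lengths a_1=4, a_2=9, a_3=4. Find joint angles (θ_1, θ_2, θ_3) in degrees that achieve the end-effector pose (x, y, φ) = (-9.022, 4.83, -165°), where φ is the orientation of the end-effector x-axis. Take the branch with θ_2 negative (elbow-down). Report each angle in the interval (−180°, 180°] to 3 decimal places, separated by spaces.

wrist centre = target − a_3·(cos φ, sin φ) = (-5.1583, 5.8653)
cos θ_2 = (61.0095−4²−9²)/(2·4·9) = -0.4999; θ_2 = -119.9913° (elbow-down)
β = atan2(5.8653,-5.1583) = 131.3305°; ψ = atan2(-7.7949,-0.4988) = -93.6615°
θ_1 = β − ψ = 224.9919°
θ_3 = φ − θ_1 − θ_2 = 89.9993° (wrapped to (-180°,180°])

-135.008 -119.991 89.999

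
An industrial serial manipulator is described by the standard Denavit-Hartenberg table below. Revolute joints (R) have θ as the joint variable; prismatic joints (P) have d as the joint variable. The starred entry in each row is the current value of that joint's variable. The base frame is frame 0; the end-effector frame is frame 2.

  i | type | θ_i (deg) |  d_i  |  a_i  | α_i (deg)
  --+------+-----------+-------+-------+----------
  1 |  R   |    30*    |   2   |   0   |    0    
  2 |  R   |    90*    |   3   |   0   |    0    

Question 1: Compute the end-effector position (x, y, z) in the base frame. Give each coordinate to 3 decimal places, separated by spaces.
after link 1: o_1 = (0.0000, 0.0000, 2.0000)
after link 2: o_2 = (0.0000, 0.0000, 5.0000)

0.000 0.000 5.000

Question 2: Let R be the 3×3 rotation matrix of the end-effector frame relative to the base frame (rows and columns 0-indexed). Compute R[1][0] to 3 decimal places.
End-effector x-axis (col 0 of R) = (-0.5000,0.8660,0.0000)
R[1][0] = 0.8660

0.866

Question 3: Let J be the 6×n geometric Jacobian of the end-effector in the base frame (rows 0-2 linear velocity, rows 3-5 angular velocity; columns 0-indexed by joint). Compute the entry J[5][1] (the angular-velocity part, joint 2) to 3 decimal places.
axis z_1 = (0.0000,0.0000,1.0000); lever o_n−o_1 = (0.0000,0.0000,3.0000)
cross product → J_v[:, 1] = (0.0000,0.0000,0.0000)
J_ω[:, 1] = z_1
entry J[5][1] = 1.0000

1.000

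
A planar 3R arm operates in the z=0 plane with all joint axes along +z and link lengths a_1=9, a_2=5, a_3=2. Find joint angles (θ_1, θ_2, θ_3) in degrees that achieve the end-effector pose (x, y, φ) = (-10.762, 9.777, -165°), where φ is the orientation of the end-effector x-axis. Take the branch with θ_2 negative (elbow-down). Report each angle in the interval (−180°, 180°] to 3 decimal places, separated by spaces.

wrist centre = target − a_3·(cos φ, sin φ) = (-8.8301, 10.2946)
cos θ_2 = (183.9511−9²−5²)/(2·9·5) = 0.8661; θ_2 = -29.9888° (elbow-down)
β = atan2(10.2946,-8.8301) = 130.6211°; ψ = atan2(-2.4992,13.3306) = -10.6183°
θ_1 = β − ψ = 141.2393°
θ_3 = φ − θ_1 − θ_2 = 83.7494° (wrapped to (-180°,180°])

141.239 -29.989 83.749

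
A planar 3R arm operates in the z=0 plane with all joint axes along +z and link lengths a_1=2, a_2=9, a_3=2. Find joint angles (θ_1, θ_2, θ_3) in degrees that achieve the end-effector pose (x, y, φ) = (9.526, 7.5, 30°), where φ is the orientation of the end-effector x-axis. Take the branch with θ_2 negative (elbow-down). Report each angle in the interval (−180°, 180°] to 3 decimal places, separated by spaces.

90.008 -60.008 -0.000

wrist centre = target − a_3·(cos φ, sin φ) = (7.7939, 6.5000)
cos θ_2 = (102.9956−2²−9²)/(2·2·9) = 0.4999; θ_2 = -60.0080° (elbow-down)
β = atan2(6.5000,7.7939) = 39.8274°; ψ = atan2(-7.7949,6.4989) = -50.1806°
θ_1 = β − ψ = 90.0080°
θ_3 = φ − θ_1 − θ_2 = -0.0000° (wrapped to (-180°,180°])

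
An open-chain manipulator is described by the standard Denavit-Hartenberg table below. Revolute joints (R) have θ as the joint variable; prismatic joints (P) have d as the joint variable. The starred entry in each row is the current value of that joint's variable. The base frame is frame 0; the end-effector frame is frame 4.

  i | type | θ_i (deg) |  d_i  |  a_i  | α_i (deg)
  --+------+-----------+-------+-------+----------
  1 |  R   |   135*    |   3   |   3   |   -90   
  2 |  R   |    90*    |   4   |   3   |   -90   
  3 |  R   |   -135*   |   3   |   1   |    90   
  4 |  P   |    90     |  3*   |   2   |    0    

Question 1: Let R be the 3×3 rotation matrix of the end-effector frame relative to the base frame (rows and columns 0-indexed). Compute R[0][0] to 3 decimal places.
0.707

End-effector x-axis (col 0 of R) = (0.7071,-0.7071,-0.0000)
R[0][0] = 0.7071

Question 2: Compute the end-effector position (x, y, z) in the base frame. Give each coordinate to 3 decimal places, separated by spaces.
-0.414 -3.243 2.828

after link 1: o_1 = (-2.1213, 2.1213, 3.0000)
after link 2: o_2 = (-4.9497, -0.7071, 0.0000)
after link 3: o_3 = (-3.3284, -3.3284, 0.7071)
after link 4: o_4 = (-0.4142, -3.2426, 2.8284)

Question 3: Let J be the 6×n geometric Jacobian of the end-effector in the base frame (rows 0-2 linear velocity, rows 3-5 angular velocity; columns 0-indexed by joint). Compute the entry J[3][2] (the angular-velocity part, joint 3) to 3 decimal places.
0.707

axis z_2 = (0.7071,-0.7071,-0.0000); lever o_n−o_2 = (4.5355,-2.5355,2.8284)
cross product → J_v[:, 2] = (-2.0000,-2.0000,1.4142)
J_ω[:, 2] = z_2
entry J[3][2] = 0.7071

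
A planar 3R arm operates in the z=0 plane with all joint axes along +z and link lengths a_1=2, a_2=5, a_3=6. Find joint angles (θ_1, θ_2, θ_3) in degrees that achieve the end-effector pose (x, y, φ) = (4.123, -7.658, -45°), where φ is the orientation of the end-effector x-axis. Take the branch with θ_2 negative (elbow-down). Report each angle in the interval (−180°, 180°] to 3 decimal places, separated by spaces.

40.984 -150.003 64.019

wrist centre = target − a_3·(cos φ, sin φ) = (-0.1196, -3.4154)
cos θ_2 = (11.6790−2²−5²)/(2·2·5) = -0.8661; θ_2 = -150.0029° (elbow-down)
β = atan2(-3.4154,-0.1196) = -92.0063°; ψ = atan2(-2.4998,-2.3303) = -132.9898°
θ_1 = β − ψ = 40.9835°
θ_3 = φ − θ_1 − θ_2 = 64.0194° (wrapped to (-180°,180°])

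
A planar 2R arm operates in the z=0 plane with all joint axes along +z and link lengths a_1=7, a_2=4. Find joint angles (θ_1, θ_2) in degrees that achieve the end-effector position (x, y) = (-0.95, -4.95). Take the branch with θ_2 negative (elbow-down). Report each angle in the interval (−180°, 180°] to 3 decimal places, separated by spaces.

cos θ_2 = (25.4050−7²−4²)/(2·7·4) = -0.7071; θ_2 = -134.9957° (elbow-down)
β = atan2(-4.9500,-0.9500) = -100.8641°; ψ = atan2(-2.8286,4.1718) = -34.1389°
θ_1 = β − ψ = -66.7252°

-66.725 -134.996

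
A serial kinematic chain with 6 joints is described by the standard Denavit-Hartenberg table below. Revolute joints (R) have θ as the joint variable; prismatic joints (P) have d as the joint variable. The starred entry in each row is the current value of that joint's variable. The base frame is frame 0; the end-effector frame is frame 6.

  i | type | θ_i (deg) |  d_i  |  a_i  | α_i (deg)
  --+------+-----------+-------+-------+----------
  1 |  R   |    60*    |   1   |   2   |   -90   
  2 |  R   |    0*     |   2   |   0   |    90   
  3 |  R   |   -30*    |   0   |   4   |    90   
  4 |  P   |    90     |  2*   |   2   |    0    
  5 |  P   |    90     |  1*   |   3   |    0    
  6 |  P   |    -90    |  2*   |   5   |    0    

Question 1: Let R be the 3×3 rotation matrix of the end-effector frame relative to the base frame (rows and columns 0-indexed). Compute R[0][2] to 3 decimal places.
End-effector z-axis (col 2 of R) = (0.5000,-0.8660,0.0000)
R[0][2] = 0.5000

0.500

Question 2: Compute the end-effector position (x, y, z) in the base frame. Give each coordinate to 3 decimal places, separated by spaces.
after link 1: o_1 = (1.0000, 1.7321, 1.0000)
after link 2: o_2 = (-0.7321, 2.7321, 1.0000)
after link 3: o_3 = (2.7321, 4.7321, 1.0000)
after link 4: o_4 = (3.7321, 3.0000, 3.0000)
after link 5: o_5 = (1.6340, 0.6340, 3.0000)
after link 6: o_6 = (2.6340, -1.0981, 8.0000)

2.634 -1.098 8.000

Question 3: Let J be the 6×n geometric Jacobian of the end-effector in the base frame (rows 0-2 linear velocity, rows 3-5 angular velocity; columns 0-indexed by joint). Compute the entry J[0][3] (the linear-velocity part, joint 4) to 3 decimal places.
0.500

prismatic axis z_3 = (0.5000,-0.8660,0.0000)
J_v[:, 3] = z_3; J_ω[:, 3] = (0,0,0)
entry J[0][3] = 0.5000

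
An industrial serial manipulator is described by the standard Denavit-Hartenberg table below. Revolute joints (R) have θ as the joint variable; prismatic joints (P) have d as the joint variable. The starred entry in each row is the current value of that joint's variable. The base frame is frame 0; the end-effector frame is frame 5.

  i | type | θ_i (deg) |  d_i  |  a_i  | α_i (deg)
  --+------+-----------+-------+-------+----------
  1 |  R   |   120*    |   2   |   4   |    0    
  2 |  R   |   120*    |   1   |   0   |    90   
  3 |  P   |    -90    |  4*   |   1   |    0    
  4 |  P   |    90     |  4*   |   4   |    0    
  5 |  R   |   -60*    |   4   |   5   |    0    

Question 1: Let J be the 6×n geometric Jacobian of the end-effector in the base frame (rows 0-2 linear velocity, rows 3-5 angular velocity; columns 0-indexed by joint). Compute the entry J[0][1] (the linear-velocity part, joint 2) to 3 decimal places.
-0.371

axis z_1 = (0.0000,0.0000,1.0000); lever o_n−o_1 = (-13.6423,0.3708,-4.3301)
cross product → J_v[:, 1] = (-0.3708,-13.6423,0.0000)
J_ω[:, 1] = z_1
entry J[0][1] = -0.3708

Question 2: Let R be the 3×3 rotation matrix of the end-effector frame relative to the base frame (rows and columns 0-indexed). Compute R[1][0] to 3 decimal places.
-0.433

End-effector x-axis (col 0 of R) = (-0.2500,-0.4330,-0.8660)
R[1][0] = -0.4330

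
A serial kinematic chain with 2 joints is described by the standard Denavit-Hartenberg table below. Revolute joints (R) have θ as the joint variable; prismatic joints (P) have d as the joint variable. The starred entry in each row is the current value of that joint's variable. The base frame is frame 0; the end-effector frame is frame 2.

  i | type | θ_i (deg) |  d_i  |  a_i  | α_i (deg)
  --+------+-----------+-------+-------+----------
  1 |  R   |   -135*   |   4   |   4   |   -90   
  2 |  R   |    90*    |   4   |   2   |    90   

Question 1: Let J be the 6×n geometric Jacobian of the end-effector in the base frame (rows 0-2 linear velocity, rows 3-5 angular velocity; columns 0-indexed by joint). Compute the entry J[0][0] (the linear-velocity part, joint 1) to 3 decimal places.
axis z_0 = ẑ; lever o_n−o_0 = (0.0000,-5.6569,2.0000)
cross product → J_v[:, 0] = (5.6569,0.0000,-0.0000)
J_ω[:, 0] = z_0
entry J[0][0] = 5.6569

5.657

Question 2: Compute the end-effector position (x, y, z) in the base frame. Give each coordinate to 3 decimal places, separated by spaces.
0.000 -5.657 2.000

after link 1: o_1 = (-2.8284, -2.8284, 4.0000)
after link 2: o_2 = (0.0000, -5.6569, 2.0000)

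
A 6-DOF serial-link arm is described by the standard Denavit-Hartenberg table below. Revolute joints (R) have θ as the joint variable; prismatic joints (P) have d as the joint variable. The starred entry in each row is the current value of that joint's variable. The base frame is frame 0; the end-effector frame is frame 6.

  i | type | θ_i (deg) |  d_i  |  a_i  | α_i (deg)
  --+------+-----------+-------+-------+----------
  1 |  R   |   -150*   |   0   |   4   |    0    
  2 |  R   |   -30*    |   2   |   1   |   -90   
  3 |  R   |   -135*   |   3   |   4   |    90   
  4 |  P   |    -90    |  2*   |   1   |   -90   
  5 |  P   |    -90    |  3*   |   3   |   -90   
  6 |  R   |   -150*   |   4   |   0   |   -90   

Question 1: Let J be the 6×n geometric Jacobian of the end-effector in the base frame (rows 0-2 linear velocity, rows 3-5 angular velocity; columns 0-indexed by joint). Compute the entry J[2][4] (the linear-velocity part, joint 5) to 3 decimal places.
0.707

prismatic axis z_4 = (0.7071,-0.0000,0.7071)
J_v[:, 4] = z_4; J_ω[:, 4] = (0,0,0)
entry J[2][4] = 0.7071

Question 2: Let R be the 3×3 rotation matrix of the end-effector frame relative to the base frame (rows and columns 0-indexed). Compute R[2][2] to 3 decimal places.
0.259

End-effector z-axis (col 2 of R) = (0.9659,-0.0000,0.2588)
R[2][2] = 0.2588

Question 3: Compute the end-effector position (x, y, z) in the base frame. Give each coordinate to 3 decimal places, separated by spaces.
after link 1: o_1 = (-3.4641, -2.0000, 0.0000)
after link 2: o_2 = (-4.4641, -2.0000, 2.0000)
after link 3: o_3 = (-1.6357, -5.0000, 4.8284)
after link 4: o_4 = (-0.2215, -4.0000, 3.4142)
after link 5: o_5 = (4.0212, -4.0000, 3.4142)
after link 6: o_6 = (4.0212, 0.0000, 3.4142)

4.021 0.000 3.414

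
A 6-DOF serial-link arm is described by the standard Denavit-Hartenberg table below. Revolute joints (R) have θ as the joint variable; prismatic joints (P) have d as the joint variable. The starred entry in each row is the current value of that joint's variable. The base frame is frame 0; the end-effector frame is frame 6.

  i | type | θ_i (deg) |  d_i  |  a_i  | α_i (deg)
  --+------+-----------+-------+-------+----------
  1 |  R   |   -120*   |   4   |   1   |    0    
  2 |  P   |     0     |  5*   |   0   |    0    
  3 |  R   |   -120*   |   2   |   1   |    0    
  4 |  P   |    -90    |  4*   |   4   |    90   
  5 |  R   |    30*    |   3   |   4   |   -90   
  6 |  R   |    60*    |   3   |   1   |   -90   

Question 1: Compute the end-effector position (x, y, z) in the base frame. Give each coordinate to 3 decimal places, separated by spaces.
5.607 1.350 19.848

after link 1: o_1 = (-0.5000, -0.8660, 4.0000)
after link 2: o_2 = (-0.5000, -0.8660, 9.0000)
after link 3: o_3 = (-1.0000, -0.0000, 11.0000)
after link 4: o_4 = (2.4641, 2.0000, 15.0000)
after link 5: o_5 = (6.9641, 1.1340, 17.0000)
after link 6: o_6 = (5.6071, 1.3505, 19.8481)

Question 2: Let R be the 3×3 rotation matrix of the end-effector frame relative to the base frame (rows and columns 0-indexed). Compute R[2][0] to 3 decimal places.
End-effector x-axis (col 0 of R) = (-0.0580,0.9665,0.2500)
R[2][0] = 0.2500

0.250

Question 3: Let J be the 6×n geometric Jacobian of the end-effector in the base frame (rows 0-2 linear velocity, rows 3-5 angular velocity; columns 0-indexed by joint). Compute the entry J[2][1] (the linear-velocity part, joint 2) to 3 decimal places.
1.000

prismatic axis z_1 = (0.0000,0.0000,1.0000)
J_v[:, 1] = z_1; J_ω[:, 1] = (0,0,0)
entry J[2][1] = 1.0000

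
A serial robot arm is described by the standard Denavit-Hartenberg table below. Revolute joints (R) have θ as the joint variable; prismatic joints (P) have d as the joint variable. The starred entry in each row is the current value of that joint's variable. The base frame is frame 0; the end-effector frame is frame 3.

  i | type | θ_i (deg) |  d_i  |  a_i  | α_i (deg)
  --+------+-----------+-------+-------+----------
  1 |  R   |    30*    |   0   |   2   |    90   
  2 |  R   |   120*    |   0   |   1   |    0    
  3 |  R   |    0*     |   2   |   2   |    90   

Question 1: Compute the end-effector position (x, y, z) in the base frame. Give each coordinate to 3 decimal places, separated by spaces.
after link 1: o_1 = (1.7321, 1.0000, 0.0000)
after link 2: o_2 = (1.2990, 0.7500, 0.8660)
after link 3: o_3 = (1.4330, -1.4821, 2.5981)

1.433 -1.482 2.598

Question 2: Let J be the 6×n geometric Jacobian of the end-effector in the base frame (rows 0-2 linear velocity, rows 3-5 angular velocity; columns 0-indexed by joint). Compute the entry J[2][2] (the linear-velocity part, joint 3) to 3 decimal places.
axis z_2 = (0.5000,-0.8660,0.0000); lever o_n−o_2 = (0.1340,-2.2321,1.7321)
cross product → J_v[:, 2] = (-1.5000,-0.8660,-1.0000)
J_ω[:, 2] = z_2
entry J[2][2] = -1.0000

-1.000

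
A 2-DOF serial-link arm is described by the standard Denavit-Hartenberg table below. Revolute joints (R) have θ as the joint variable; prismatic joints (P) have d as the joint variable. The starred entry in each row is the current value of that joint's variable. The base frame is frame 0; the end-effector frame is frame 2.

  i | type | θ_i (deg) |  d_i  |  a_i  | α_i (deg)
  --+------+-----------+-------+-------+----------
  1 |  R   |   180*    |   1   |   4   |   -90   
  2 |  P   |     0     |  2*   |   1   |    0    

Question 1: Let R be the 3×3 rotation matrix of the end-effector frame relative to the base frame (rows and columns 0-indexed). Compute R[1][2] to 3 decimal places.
-1.000

End-effector z-axis (col 2 of R) = (-0.0000,-1.0000,0.0000)
R[1][2] = -1.0000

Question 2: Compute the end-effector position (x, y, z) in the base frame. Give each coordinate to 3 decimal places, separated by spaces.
after link 1: o_1 = (-4.0000, 0.0000, 1.0000)
after link 2: o_2 = (-5.0000, -2.0000, 1.0000)

-5.000 -2.000 1.000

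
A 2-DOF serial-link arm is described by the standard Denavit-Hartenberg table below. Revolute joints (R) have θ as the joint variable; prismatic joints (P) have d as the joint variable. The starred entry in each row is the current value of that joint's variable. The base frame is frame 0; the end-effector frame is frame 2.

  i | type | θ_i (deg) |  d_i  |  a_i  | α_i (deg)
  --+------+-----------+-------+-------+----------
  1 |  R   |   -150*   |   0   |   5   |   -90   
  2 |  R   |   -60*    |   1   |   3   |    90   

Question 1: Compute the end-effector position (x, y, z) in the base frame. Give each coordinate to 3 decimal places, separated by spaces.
-5.129 -4.116 2.598

after link 1: o_1 = (-4.3301, -2.5000, 0.0000)
after link 2: o_2 = (-5.1292, -4.1160, 2.5981)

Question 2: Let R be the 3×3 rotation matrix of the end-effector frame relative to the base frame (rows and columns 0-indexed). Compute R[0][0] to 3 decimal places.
End-effector x-axis (col 0 of R) = (-0.4330,-0.2500,0.8660)
R[0][0] = -0.4330

-0.433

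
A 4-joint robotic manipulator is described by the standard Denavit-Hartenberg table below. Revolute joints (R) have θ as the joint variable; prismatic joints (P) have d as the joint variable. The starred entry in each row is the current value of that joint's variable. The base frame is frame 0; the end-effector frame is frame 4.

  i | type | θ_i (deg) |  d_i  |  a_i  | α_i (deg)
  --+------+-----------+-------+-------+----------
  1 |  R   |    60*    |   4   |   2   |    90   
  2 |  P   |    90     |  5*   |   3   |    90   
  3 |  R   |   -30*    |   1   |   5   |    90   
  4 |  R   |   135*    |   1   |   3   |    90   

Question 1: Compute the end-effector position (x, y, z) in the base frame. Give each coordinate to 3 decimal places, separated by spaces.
4.894 3.088 8.993

after link 1: o_1 = (1.0000, 1.7321, 4.0000)
after link 2: o_2 = (5.3301, -0.7679, 7.0000)
after link 3: o_3 = (3.6651, 1.3481, 11.3301)
after link 4: o_4 = (4.8943, 3.0879, 8.9930)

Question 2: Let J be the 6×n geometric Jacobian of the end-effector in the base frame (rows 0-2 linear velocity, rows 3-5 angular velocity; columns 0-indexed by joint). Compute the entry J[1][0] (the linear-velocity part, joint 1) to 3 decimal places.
4.894

axis z_0 = ẑ; lever o_n−o_0 = (4.8943,3.0879,8.9930)
cross product → J_v[:, 0] = (-3.0879,4.8943,0.0000)
J_ω[:, 0] = z_0
entry J[1][0] = 4.8943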